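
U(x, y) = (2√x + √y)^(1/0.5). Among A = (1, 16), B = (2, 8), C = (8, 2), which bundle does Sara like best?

Evaluate utility at each bundle:
U(A) = 36.000.
U(B) = 32.000.
U(C) = 50.000.
Highest utility is C, so C ≻ A ≻ B.

Bundle C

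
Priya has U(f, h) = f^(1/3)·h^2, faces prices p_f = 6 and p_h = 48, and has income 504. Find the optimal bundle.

f* = 12, h* = 9

MU_f = 1/3·f^(-2/3)·h^2 and MU_h = 2·f^(1/3)·h.
MRS = MU_f/MU_h = (1/6)·h/f.
Tangency: set MRS = p_f/p_h = 6/48 = 0.125.
So (1/6)·h/f = 0.125, i.e. h = 0.75·f.
Substitute into the budget 6·f + 48·h = 504: 42·f = 504, so f* = 12.
Then h* = 0.75·12 = 9.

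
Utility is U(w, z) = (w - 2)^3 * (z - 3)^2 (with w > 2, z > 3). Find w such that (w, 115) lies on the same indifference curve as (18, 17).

w = 6

U(18, 17) = 802816.
Set U(w, 115) = 802816 and solve.
With z = 115: (115 − 3)^2 = 12544, so (w − 2)^3 = 802816/12544 = 64.
Taking the cube root (with w > 2): w − 2 = 4, so w = 6.
Check: U(6, 115) = 802816.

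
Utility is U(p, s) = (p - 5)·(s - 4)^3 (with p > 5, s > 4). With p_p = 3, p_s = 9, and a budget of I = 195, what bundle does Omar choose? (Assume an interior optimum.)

MU_p = (s−4)^3, MU_s = 3·(p−5)·(s−4)^2.
MRS = (1/3)·(s−4)/(p−5).
Tangency: set MRS = p_p/p_s = 3/9 = 1/3.
So (1/3)·(s − 4)/(p − 5) = 1/3, i.e. (s − 4) = (p − 5).
Rewrite the budget in excess-of-subsistence terms: 3·(p − 5) + 9·(s − 4) = 195 − 3·5 − 9·4 = 144.
Substituting, 12·(p − 5) = 144, so p − 5 = 12 and p* = 17.
Then s − 4 = 12, so s* = 16.

p* = 17, s* = 16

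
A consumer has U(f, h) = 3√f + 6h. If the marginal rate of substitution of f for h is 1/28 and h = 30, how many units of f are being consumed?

MU_f = 3/(2√f), MU_h = 6.
MRS = 3/(2√f) ÷ 6.
MRS depends only on f: 0.25/√f = 1/28 ⇒ √f = 0.25/(1/28) = 7 ⇒ f = 49.

f = 49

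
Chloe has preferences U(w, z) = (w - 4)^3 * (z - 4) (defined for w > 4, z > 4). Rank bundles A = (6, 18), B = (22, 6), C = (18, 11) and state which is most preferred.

Bundle C

Evaluate utility at each bundle:
U(A) = 112.
U(B) = 11664.
U(C) = 19208.
Highest utility is C, so C ≻ B ≻ A.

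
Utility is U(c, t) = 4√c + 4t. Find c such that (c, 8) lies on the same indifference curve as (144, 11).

U(144, 11) = 92.
Set U(c, 8) = 92 and solve.
With t = 8: 4√c = 92 − 4·8 = 60, so √c = 15 and c = 225.
Check: U(225, 8) = 92.

c = 225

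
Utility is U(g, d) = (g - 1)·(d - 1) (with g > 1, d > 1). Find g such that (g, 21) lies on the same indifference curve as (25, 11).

U(25, 11) = 240.
Set U(g, 21) = 240 and solve.
With d = 21: (21 − 1) = 20, so (g − 1) = 240/20 = 12.
So g = 1 + 12 = 13.
Check: U(13, 21) = 240.

g = 13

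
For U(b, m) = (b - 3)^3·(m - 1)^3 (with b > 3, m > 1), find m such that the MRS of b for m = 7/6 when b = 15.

m = 15

MU_b = 3·(b−3)^2·(m−1)^3, MU_m = 3·(b−3)^3·(m−1)^2.
MRS = (m−1)/(b−3).
Substitute b = 15: MRS = (m − 1)/12. Setting this equal to 7/6 gives m − 1 = (7/6)·12 = 14, so m = 15.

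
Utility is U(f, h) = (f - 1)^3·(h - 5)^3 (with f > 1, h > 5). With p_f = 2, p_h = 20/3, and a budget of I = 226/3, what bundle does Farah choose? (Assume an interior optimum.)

f* = 11, h* = 8

MU_f = 3·(f−1)^2·(h−5)^3, MU_h = 3·(f−1)^3·(h−5)^2.
MRS = (h−5)/(f−1).
Tangency: set MRS = p_f/p_h = 2/(20/3) = 0.3.
So (h − 5)/(f − 1) = 0.3, i.e. (h − 5) = 0.3·(f − 1).
Rewrite the budget in excess-of-subsistence terms: 2·(f − 1) + (20/3)·(h − 5) = 226/3 − 2·1 − (20/3)·5 = 40.
Substituting, 4·(f − 1) = 40, so f − 1 = 10 and f* = 11.
Then h − 5 = 0.3·10 = 3, so h* = 8.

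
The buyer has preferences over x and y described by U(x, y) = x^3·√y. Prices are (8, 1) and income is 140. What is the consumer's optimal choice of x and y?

x* = 15, y* = 20

MU_x = 3·x^2·√y and MU_y = 0.5·x^3·y^(-0.5).
MRS = MU_x/MU_y = (6)·y/x.
Tangency: set MRS = p_x/p_y = 8/1 = 8.
So (6)·y/x = 8, i.e. y = (4/3)·x.
Substitute into the budget 8·x + 1·y = 140: (28/3)·x = 140, so x* = 15.
Then y* = (4/3)·15 = 20.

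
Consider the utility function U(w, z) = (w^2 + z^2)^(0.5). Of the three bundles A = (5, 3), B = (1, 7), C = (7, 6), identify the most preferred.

Bundle C

Evaluate utility at each bundle:
U(A) = 5.831.
U(B) = 7.071.
U(C) = 9.220.
Highest utility is C, so C ≻ B ≻ A.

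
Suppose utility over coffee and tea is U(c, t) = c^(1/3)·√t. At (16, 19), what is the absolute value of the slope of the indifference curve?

MU_c = 1/3·c^(-2/3)·√t and MU_t = 0.5·c^(1/3)·t^(-0.5).
MRS = MU_c/MU_t = (2/3)·t/c.
At (16, 19): MRS = 19/24.
So at (16, 19) the consumer would give up 19/24 units of t for one more unit of c.

MRS = 19/24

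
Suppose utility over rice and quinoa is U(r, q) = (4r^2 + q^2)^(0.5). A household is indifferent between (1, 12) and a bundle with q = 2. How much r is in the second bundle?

U depends on (r, q) only through S = 4r^2 + q^2, so equal utility means equal S. At (1, 12): S = 148.
With q = 2: 2^2 = 4, so 4r^2 = 148 − 4 = 144, i.e. r^2 = 36.
Hence r = √36 = 6.
Check: U(6, 2) = 12.1655.

r = 6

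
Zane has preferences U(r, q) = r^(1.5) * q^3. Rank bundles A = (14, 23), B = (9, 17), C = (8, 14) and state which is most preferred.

Evaluate utility at each bundle:
U(A) = 637346.436.
U(B) = 132651.000.
U(C) = 62089.632.
Highest utility is A, so A ≻ B ≻ C.

Bundle A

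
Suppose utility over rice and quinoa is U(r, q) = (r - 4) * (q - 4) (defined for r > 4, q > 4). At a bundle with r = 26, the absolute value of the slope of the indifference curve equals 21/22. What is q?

MU_r = (q−4), MU_q = (r−4).
MRS = (q−4)/(r−4).
Substitute r = 26: MRS = (q − 4)/22. Setting this equal to 21/22 gives q − 4 = (21/22)·22 = 21, so q = 25.

q = 25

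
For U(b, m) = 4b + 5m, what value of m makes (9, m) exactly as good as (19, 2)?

m = 10

U(19, 2) = 86.
Set U(9, m) = 86 and solve.
4·9 + 5m = 86 ⇒ 5m = 50 ⇒ m = 10.
Check: U(9, 10) = 86.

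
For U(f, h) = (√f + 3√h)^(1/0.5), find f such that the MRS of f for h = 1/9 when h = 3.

f = 27

For CES with ρ = 0.5, MRS = (1/3)·√(h/f).
Setting (1/3)·√(3/f) = 1/9 gives √(3/f) = 1/3, so 3/f = 1/9 and f = 27.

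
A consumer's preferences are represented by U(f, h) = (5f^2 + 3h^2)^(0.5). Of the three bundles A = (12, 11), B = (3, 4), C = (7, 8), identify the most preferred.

Bundle A

Evaluate utility at each bundle:
U(A) = 32.909.
U(B) = 9.644.
U(C) = 20.905.
Highest utility is A, so A ≻ C ≻ B.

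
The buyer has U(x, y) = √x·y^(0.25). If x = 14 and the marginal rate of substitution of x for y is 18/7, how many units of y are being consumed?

y = 18

MU_x = 0.5·x^(-0.5)·y^(0.25) and MU_y = 0.25·√x·y^(-0.75).
MRS = MU_x/MU_y = (2)·y/x.
Substitute x = 14: MRS = y/7. Setting y/7 = 18/7 gives y = (18/7)·7 = 18.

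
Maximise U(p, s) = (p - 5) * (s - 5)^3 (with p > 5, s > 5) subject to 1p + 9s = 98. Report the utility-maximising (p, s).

MU_p = (s−5)^3, MU_s = 3·(p−5)·(s−5)^2.
MRS = (1/3)·(s−5)/(p−5).
Tangency: set MRS = p_p/p_s = 1/9.
So (1/3)·(s − 5)/(p − 5) = 1/9, i.e. (s − 5) = (1/3)·(p − 5).
Rewrite the budget in excess-of-subsistence terms: 1·(p − 5) + 9·(s − 5) = 98 − 1·5 − 9·5 = 48.
Substituting, 4·(p − 5) = 48, so p − 5 = 12 and p* = 17.
Then s − 5 = (1/3)·12 = 4, so s* = 9.

p* = 17, s* = 9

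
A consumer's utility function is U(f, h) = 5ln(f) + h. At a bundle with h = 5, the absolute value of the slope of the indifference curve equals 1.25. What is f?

MU_f = 5/f, MU_h = 1.
MRS = 5/f ÷ 1.
MRS depends only on f: 5/f = 1.25 ⇒ f = 5/1.25 = 4.

f = 4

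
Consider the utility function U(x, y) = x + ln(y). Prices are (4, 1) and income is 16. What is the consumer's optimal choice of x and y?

MU_x = 1, MU_y = 1/y.
MRS = 1 ÷ (1/y).
Tangency: set MRS = p_x/p_y = 4/1 = 4.
MRS depends only on y: y = 4 ⇒ y* = 4.
From the budget, 4·x = 16 − 1·4 = 12, so x* = 3.

x* = 3, y* = 4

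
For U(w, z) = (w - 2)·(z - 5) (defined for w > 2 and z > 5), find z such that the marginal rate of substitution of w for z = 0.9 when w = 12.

MU_w = (z−5), MU_z = (w−2).
MRS = (z−5)/(w−2).
Substitute w = 12: MRS = (z − 5)/10. Setting this equal to 0.9 gives z − 5 = 0.9·10 = 9, so z = 14.

z = 14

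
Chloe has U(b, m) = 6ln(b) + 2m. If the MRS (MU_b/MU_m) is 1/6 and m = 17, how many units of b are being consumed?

MU_b = 6/b, MU_m = 2.
MRS = 6/b ÷ 2.
MRS depends only on b: 3/b = 1/6 ⇒ b = 3/(1/6) = 18.

b = 18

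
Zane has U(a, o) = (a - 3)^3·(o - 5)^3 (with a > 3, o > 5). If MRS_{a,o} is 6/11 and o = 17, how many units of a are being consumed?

MU_a = 3·(a−3)^2·(o−5)^3, MU_o = 3·(a−3)^3·(o−5)^2.
MRS = (o−5)/(a−3).
Substitute o = 17: MRS = 12/(a − 3). Setting this equal to 6/11 gives a − 3 = 12/(6/11) = 22, so a = 25.

a = 25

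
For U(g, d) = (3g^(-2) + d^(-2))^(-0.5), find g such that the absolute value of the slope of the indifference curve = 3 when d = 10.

g = 10

For CES with ρ = -2, MRS = (3/1)·(d/g)^3.
Setting (3/1)·(10/g)^3 = 3 gives (10/g)^3 = 1, so 10/g = 1 and g = 10.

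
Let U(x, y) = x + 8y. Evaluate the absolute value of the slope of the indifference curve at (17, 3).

MU_x = 1, MU_y = 8, so MRS = 1/8 = 0.125 at every bundle.
At (17, 3): MRS = 0.125.
So at (17, 3) the consumer would give up 0.125 units of y for one more unit of x.

MRS = 0.125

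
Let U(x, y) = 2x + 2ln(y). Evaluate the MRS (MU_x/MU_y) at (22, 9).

MU_x = 2, MU_y = 2/y.
MRS = 2 ÷ (2/y).
At (22, 9): MRS = 9.
So at (22, 9) the consumer would give up 9 units of y for one more unit of x.

MRS = 9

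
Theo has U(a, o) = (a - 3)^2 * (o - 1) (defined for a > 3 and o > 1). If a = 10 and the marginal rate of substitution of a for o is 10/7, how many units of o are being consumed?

o = 6

MU_a = 2·(a−3)·(o−1), MU_o = (a−3)^2.
MRS = (2/1)·(o−1)/(a−3).
Substitute a = 10: MRS = (o − 1)/3.5. Setting this equal to 10/7 gives o − 1 = (10/7)·3.5 = 5, so o = 6.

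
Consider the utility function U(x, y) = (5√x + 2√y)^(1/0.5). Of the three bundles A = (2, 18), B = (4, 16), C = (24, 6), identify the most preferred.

Evaluate utility at each bundle:
U(A) = 242.000.
U(B) = 324.000.
U(C) = 864.000.
Highest utility is C, so C ≻ B ≻ A.

Bundle C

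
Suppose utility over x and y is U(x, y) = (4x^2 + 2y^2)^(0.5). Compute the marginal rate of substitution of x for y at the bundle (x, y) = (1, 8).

MRS = 0.25

For CES with ρ = 2, MRS = (4/2)·(y/x)^(-1).
At (1, 8): MRS = 0.25.
So at (1, 8) the consumer would give up 0.25 units of y for one more unit of x.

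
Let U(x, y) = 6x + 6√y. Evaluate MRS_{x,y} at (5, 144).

MRS = 24

MU_x = 6, MU_y = 6/(2√y).
MRS = 6 ÷ (6/(2√y)).
At (5, 144): MRS = 24.
The indifference curve has slope −24 at this bundle.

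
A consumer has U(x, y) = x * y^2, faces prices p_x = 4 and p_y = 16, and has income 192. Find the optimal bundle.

MU_x = y^2 and MU_y = 2·x·y.
MRS = MU_x/MU_y = (1/2)·y/x.
Tangency: set MRS = p_x/p_y = 4/16 = 0.25.
So (1/2)·y/x = 0.25, i.e. y = 0.5·x.
Substitute into the budget 4·x + 16·y = 192: 12·x = 192, so x* = 16.
Then y* = 0.5·16 = 8.

x* = 16, y* = 8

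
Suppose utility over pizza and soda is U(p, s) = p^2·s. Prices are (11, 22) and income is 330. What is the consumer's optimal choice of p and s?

p* = 20, s* = 5

MU_p = 2·p·s and MU_s = p^2.
MRS = MU_p/MU_s = (2/1)·s/p.
Tangency: set MRS = p_p/p_s = 11/22 = 0.5.
So (2/1)·s/p = 0.5, i.e. s = 0.25·p.
Substitute into the budget 11·p + 22·s = 330: 16.5·p = 330, so p* = 20.
Then s* = 0.25·20 = 5.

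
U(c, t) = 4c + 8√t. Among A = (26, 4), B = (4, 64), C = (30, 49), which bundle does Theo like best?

Bundle C

Evaluate utility at each bundle:
U(A) = 120.000.
U(B) = 80.000.
U(C) = 176.000.
Highest utility is C, so C ≻ A ≻ B.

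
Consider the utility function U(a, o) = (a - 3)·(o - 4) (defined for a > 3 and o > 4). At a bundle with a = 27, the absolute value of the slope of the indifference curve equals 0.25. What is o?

o = 10

MU_a = (o−4), MU_o = (a−3).
MRS = (o−4)/(a−3).
Substitute a = 27: MRS = (o − 4)/24. Setting this equal to 0.25 gives o − 4 = 0.25·24 = 6, so o = 10.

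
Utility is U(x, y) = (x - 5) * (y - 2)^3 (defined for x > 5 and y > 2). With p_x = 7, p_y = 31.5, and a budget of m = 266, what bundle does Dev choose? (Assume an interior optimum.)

MU_x = (y−2)^3, MU_y = 3·(x−5)·(y−2)^2.
MRS = (1/3)·(y−2)/(x−5).
Tangency: set MRS = p_x/p_y = 7/31.5 = 2/9.
So (1/3)·(y − 2)/(x − 5) = 2/9, i.e. (y − 2) = (2/3)·(x − 5).
Rewrite the budget in excess-of-subsistence terms: 7·(x − 5) + 31.5·(y − 2) = 266 − 7·5 − 31.5·2 = 168.
Substituting, 28·(x − 5) = 168, so x − 5 = 6 and x* = 11.
Then y − 2 = (2/3)·6 = 4, so y* = 6.

x* = 11, y* = 6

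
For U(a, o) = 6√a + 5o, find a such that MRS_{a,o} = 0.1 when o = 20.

MU_a = 6/(2√a), MU_o = 5.
MRS = 6/(2√a) ÷ 5.
MRS depends only on a: 0.6/√a = 0.1 ⇒ √a = 0.6/0.1 = 6 ⇒ a = 36.

a = 36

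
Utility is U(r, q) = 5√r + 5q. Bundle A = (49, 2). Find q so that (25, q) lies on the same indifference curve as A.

q = 4

U(49, 2) = 45.
Set U(25, q) = 45 and solve.
With r = 25: √25 = 5, so 5q = 45 − 5·5 = 20 and q = 4.
Check: U(25, 4) = 45.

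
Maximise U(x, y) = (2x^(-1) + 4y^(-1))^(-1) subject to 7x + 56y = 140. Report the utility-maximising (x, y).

For CES with ρ = -1, MRS = (2/4)·(y/x)^2.
Tangency: set MRS = p_x/p_y = 7/56 = 0.125.
So (y/x)^2 = 0.25; taking the square root, y/x = 0.5, i.e. y = 0.5·x.
Substitute into the budget 7·x + 56·y = 140: 35·x = 140, so x* = 4 and y* = 0.5·4 = 2.

x* = 4, y* = 2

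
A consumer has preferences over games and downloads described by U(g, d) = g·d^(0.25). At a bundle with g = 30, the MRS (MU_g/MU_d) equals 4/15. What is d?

d = 2

MU_g = d^(0.25) and MU_d = 0.25·g·d^(-0.75).
MRS = MU_g/MU_d = (4)·d/g.
Substitute g = 30: MRS = d/7.5. Setting d/7.5 = 4/15 gives d = (4/15)·7.5 = 2.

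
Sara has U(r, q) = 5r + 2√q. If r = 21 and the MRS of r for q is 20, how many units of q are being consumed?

MU_r = 5, MU_q = 2/(2√q).
MRS = 5 ÷ (2/(2√q)).
MRS depends only on q: 5·√q = 20 ⇒ √q = 20/5 = 4 ⇒ q = 16.

q = 16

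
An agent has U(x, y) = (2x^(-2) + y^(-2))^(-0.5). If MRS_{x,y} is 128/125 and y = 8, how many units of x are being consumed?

x = 10

For CES with ρ = -2, MRS = (2/1)·(y/x)^3.
Setting (2/1)·(8/x)^3 = 128/125 gives (8/x)^3 = 64/125, so 8/x = 0.8 and x = 10.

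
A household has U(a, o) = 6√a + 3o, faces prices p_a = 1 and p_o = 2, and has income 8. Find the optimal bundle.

MU_a = 6/(2√a), MU_o = 3.
MRS = 6/(2√a) ÷ 3.
Tangency: set MRS = p_a/p_o = 1/2 = 0.5.
MRS depends only on a: 1/√a = 0.5 ⇒ √a = 1/0.5 = 2 ⇒ a* = 4.
From the budget, 2·o = 8 − 1·4 = 4, so o* = 2.

a* = 4, o* = 2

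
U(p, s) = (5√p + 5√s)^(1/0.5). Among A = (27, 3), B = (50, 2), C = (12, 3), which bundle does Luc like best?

Bundle B

Evaluate utility at each bundle:
U(A) = 1200.000.
U(B) = 1800.000.
U(C) = 675.000.
Highest utility is B, so B ≻ A ≻ C.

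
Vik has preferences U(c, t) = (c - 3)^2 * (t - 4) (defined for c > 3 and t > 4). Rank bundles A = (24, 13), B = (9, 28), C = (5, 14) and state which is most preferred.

Evaluate utility at each bundle:
U(A) = 3969.
U(B) = 864.
U(C) = 40.
Highest utility is A, so A ≻ B ≻ C.

Bundle A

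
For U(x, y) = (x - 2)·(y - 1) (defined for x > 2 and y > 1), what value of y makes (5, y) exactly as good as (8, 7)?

U(8, 7) = 36.
Set U(5, y) = 36 and solve.
With x = 5: (5 − 2) = 3, so (y − 1) = 36/3 = 12.
So y = 1 + 12 = 13.
Check: U(5, 13) = 36.

y = 13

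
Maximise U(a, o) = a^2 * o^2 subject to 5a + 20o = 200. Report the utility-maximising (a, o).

a* = 20, o* = 5

MU_a = 2·a·o^2 and MU_o = 2·a^2·o.
MRS = MU_a/MU_o = o/a.
Tangency: set MRS = p_a/p_o = 5/20 = 0.25.
So o/a = 0.25, i.e. o = 0.25·a.
Substitute into the budget 5·a + 20·o = 200: 10·a = 200, so a* = 20.
Then o* = 0.25·20 = 5.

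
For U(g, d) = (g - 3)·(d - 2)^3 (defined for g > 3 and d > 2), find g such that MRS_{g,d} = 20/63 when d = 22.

g = 24

MU_g = (d−2)^3, MU_d = 3·(g−3)·(d−2)^2.
MRS = (1/3)·(d−2)/(g−3).
Substitute d = 22: MRS = (20/3)/(g − 3). Setting this equal to 20/63 gives g − 3 = (20/3)/(20/63) = 21, so g = 24.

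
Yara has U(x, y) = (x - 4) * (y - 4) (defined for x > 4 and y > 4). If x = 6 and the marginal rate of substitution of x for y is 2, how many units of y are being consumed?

MU_x = (y−4), MU_y = (x−4).
MRS = (y−4)/(x−4).
Substitute x = 6: MRS = (y − 4)/2. Setting this equal to 2 gives y − 4 = 2·2 = 4, so y = 8.

y = 8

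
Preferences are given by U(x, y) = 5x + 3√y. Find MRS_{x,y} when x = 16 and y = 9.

MRS = 10

MU_x = 5, MU_y = 3/(2√y).
MRS = 5 ÷ (3/(2√y)).
At (16, 9): MRS = 10.
So at (16, 9) the consumer would give up 10 units of y for one more unit of x.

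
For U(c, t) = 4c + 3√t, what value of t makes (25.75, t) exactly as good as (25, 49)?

t = 36

U(25, 49) = 121.
Set U(25.75, t) = 121 and solve.
With c = 25.75: 3√t = 121 − 4·25.75 = 18, so √t = 6 and t = 36.
Check: U(25.75, 36) = 121.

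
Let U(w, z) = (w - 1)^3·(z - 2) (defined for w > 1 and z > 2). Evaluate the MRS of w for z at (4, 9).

MRS = 7

MU_w = 3·(w−1)^2·(z−2), MU_z = (w−1)^3.
MRS = (3/1)·(z−2)/(w−1).
At (4, 9): MRS = 7.
So at (4, 9) the consumer would give up 7 units of z for one more unit of w.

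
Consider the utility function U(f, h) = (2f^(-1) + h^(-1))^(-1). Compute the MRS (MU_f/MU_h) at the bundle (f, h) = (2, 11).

MRS = 60.5

For CES with ρ = -1, MRS = (2/1)·(h/f)^2.
At (2, 11): MRS = 60.5.
So at (2, 11) the consumer would give up 60.5 units of h for one more unit of f.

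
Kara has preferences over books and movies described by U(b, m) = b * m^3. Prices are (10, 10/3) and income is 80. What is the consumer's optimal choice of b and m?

b* = 2, m* = 18

MU_b = m^3 and MU_m = 3·b·m^2.
MRS = MU_b/MU_m = (1/3)·m/b.
Tangency: set MRS = p_b/p_m = 10/(10/3) = 3.
So (1/3)·m/b = 3, i.e. m = 9·b.
Substitute into the budget 10·b + (10/3)·m = 80: 40·b = 80, so b* = 2.
Then m* = 9·2 = 18.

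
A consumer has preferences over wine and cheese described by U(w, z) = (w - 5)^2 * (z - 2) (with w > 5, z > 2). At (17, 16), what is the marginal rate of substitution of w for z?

MRS = 7/3

MU_w = 2·(w−5)·(z−2), MU_z = (w−5)^2.
MRS = (2/1)·(z−2)/(w−5).
At (17, 16): MRS = 7/3.
The indifference curve has slope −7/3 at this bundle.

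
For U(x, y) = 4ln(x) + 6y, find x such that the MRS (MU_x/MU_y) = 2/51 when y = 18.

MU_x = 4/x, MU_y = 6.
MRS = 4/x ÷ 6.
MRS depends only on x: (2/3)/x = 2/51 ⇒ x = (2/3)/(2/51) = 17.

x = 17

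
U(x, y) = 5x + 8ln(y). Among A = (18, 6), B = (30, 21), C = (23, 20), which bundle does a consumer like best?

Evaluate utility at each bundle:
U(A) = 104.334.
U(B) = 174.356.
U(C) = 138.966.
Highest utility is B, so B ≻ C ≻ A.

Bundle B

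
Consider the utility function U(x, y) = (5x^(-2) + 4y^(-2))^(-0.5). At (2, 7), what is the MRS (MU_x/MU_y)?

For CES with ρ = -2, MRS = (5/4)·(y/x)^3.
At (2, 7): MRS = 1715/32.
The indifference curve has slope −1715/32 at this bundle.

MRS = 1715/32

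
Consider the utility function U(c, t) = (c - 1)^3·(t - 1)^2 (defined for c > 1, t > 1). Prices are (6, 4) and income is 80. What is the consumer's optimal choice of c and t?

c* = 8, t* = 8

MU_c = 3·(c−1)^2·(t−1)^2, MU_t = 2·(c−1)^3·(t−1).
MRS = (3/2)·(t−1)/(c−1).
Tangency: set MRS = p_c/p_t = 6/4 = 1.5.
So (3/2)·(t − 1)/(c − 1) = 1.5, i.e. (t − 1) = (c − 1).
Rewrite the budget in excess-of-subsistence terms: 6·(c − 1) + 4·(t − 1) = 80 − 6·1 − 4·1 = 70.
Substituting, 10·(c − 1) = 70, so c − 1 = 7 and c* = 8.
Then t − 1 = 7, so t* = 8.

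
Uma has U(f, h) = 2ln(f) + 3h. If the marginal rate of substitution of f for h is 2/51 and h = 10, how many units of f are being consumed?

f = 17

MU_f = 2/f, MU_h = 3.
MRS = 2/f ÷ 3.
MRS depends only on f: (2/3)/f = 2/51 ⇒ f = (2/3)/(2/51) = 17.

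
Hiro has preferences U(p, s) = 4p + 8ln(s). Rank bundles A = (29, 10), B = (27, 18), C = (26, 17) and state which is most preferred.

Evaluate utility at each bundle:
U(A) = 134.421.
U(B) = 131.123.
U(C) = 126.666.
Highest utility is A, so A ≻ B ≻ C.

Bundle A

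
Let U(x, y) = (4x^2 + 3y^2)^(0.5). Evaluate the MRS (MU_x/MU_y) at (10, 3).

For CES with ρ = 2, MRS = (4/3)·(y/x)^(-1).
At (10, 3): MRS = 40/9.
The indifference curve has slope −40/9 at this bundle.

MRS = 40/9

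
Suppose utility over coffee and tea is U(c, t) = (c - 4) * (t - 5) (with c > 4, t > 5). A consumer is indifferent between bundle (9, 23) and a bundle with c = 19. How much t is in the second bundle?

t = 11

U(9, 23) = 90.
Set U(19, t) = 90 and solve.
With c = 19: (19 − 4) = 15, so (t − 5) = 90/15 = 6.
So t = 5 + 6 = 11.
Check: U(19, 11) = 90.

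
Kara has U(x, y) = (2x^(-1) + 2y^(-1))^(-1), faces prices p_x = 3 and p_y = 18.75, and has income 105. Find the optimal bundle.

x* = 10, y* = 4

For CES with ρ = -1, MRS = (y/x)^2.
Tangency: set MRS = p_x/p_y = 3/18.75 = 4/25.
So (y/x)^2 = 4/25; taking the square root, y/x = 0.4, i.e. y = 0.4·x.
Substitute into the budget 3·x + 18.75·y = 105: 10.5·x = 105, so x* = 10 and y* = 0.4·10 = 4.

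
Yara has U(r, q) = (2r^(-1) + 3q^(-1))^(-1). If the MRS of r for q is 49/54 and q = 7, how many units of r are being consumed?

r = 6

For CES with ρ = -1, MRS = (2/3)·(q/r)^2.
Setting (2/3)·(7/r)^2 = 49/54 gives (7/r)^2 = 49/36, so 7/r = 7/6 and r = 6.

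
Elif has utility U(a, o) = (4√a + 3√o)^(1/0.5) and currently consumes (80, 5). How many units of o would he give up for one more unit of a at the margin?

MRS = 1/3

For CES with ρ = 0.5, MRS = (4/3)·√(o/a).
At (80, 5): MRS = 1/3.
So at (80, 5) the consumer would give up 1/3 units of o for one more unit of a.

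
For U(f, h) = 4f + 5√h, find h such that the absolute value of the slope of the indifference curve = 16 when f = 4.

h = 100

MU_f = 4, MU_h = 5/(2√h).
MRS = 4 ÷ (5/(2√h)).
MRS depends only on h: 1.6·√h = 16 ⇒ √h = 16/1.6 = 10 ⇒ h = 100.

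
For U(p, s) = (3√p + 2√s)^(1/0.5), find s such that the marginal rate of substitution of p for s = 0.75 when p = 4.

For CES with ρ = 0.5, MRS = (3/2)·√(s/p).
Setting (3/2)·√(s/4) = 0.75 gives √(s/4) = 0.5, so s/4 = 0.25 and s = 1.

s = 1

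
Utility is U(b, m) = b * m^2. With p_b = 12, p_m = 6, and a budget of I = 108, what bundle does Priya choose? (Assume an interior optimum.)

MU_b = m^2 and MU_m = 2·b·m.
MRS = MU_b/MU_m = (1/2)·m/b.
Tangency: set MRS = p_b/p_m = 12/6 = 2.
So (1/2)·m/b = 2, i.e. m = 4·b.
Substitute into the budget 12·b + 6·m = 108: 36·b = 108, so b* = 3.
Then m* = 4·3 = 12.

b* = 3, m* = 12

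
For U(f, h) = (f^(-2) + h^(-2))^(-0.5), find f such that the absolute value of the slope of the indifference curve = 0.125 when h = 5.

For CES with ρ = -2, MRS = (h/f)^3.
Setting (5/f)^3 = 0.125 gives 5/f = 0.5 and f = 10.

f = 10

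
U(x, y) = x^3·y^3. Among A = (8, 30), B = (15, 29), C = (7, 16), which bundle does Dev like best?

Evaluate utility at each bundle:
U(A) = 13824000.
U(B) = 82312875.
U(C) = 1404928.
Highest utility is B, so B ≻ A ≻ C.

Bundle B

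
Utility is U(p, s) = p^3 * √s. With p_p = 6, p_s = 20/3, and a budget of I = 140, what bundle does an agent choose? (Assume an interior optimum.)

MU_p = 3·p^2·√s and MU_s = 0.5·p^3·s^(-0.5).
MRS = MU_p/MU_s = (6)·s/p.
Tangency: set MRS = p_p/p_s = 6/(20/3) = 0.9.
So (6)·s/p = 0.9, i.e. s = 0.15·p.
Substitute into the budget 6·p + (20/3)·s = 140: 7·p = 140, so p* = 20.
Then s* = 0.15·20 = 3.

p* = 20, s* = 3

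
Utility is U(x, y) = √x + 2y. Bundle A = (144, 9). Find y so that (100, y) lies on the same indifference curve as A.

U(144, 9) = 30.
Set U(100, y) = 30 and solve.
With x = 100: √100 = 10, so 2y = 30 − 10 = 20 and y = 10.
Check: U(100, 10) = 30.

y = 10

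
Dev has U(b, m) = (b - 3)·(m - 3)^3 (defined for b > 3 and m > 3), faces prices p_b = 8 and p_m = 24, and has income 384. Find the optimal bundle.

b* = 12, m* = 12

MU_b = (m−3)^3, MU_m = 3·(b−3)·(m−3)^2.
MRS = (1/3)·(m−3)/(b−3).
Tangency: set MRS = p_b/p_m = 8/24 = 1/3.
So (1/3)·(m − 3)/(b − 3) = 1/3, i.e. (m − 3) = (b − 3).
Rewrite the budget in excess-of-subsistence terms: 8·(b − 3) + 24·(m − 3) = 384 − 8·3 − 24·3 = 288.
Substituting, 32·(b − 3) = 288, so b − 3 = 9 and b* = 12.
Then m − 3 = 9, so m* = 12.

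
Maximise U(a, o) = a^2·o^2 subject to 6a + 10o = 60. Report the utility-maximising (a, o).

a* = 5, o* = 3

MU_a = 2·a·o^2 and MU_o = 2·a^2·o.
MRS = MU_a/MU_o = o/a.
Tangency: set MRS = p_a/p_o = 6/10 = 0.6.
So o/a = 0.6, i.e. o = 0.6·a.
Substitute into the budget 6·a + 10·o = 60: 12·a = 60, so a* = 5.
Then o* = 0.6·5 = 3.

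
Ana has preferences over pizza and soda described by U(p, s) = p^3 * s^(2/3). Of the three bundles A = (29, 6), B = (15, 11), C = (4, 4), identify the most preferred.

Evaluate utility at each bundle:
U(A) = 80530.704.
U(B) = 16693.045.
U(C) = 161.270.
Highest utility is A, so A ≻ B ≻ C.

Bundle A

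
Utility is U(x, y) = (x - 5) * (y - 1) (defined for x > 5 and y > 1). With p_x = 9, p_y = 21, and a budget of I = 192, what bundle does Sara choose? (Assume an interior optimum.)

x* = 12, y* = 4

MU_x = (y−1), MU_y = (x−5).
MRS = (y−1)/(x−5).
Tangency: set MRS = p_x/p_y = 9/21 = 3/7.
So (y − 1)/(x − 5) = 3/7, i.e. (y − 1) = (3/7)·(x − 5).
Rewrite the budget in excess-of-subsistence terms: 9·(x − 5) + 21·(y − 1) = 192 − 9·5 − 21·1 = 126.
Substituting, 18·(x − 5) = 126, so x − 5 = 7 and x* = 12.
Then y − 1 = (3/7)·7 = 3, so y* = 4.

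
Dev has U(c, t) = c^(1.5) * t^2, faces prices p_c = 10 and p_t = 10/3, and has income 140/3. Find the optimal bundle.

MU_c = 1.5·√c·t^2 and MU_t = 2·c^(1.5)·t.
MRS = MU_c/MU_t = (0.75)·t/c.
Tangency: set MRS = p_c/p_t = 10/(10/3) = 3.
So (0.75)·t/c = 3, i.e. t = 4·c.
Substitute into the budget 10·c + (10/3)·t = 140/3: (70/3)·c = 140/3, so c* = 2.
Then t* = 4·2 = 8.

c* = 2, t* = 8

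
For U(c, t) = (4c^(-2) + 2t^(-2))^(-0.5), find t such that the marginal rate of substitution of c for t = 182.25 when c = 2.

t = 9

For CES with ρ = -2, MRS = (4/2)·(t/c)^3.
Setting (4/2)·(t/2)^3 = 182.25 gives (t/2)^3 = 91.125, so t/2 = 4.5 and t = 9.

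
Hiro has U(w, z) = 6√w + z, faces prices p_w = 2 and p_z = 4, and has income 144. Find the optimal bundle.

w* = 36, z* = 18

MU_w = 6/(2√w), MU_z = 1.
MRS = 6/(2√w) ÷ 1.
Tangency: set MRS = p_w/p_z = 2/4 = 0.5.
MRS depends only on w: 3/√w = 0.5 ⇒ √w = 3/0.5 = 6 ⇒ w* = 36.
From the budget, 4·z = 144 − 2·36 = 72, so z* = 18.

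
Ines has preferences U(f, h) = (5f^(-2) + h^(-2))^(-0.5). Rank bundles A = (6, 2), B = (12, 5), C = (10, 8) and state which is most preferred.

Bundle C

Evaluate utility at each bundle:
U(A) = 1.604.
U(B) = 3.658.
U(C) = 3.904.
Highest utility is C, so C ≻ B ≻ A.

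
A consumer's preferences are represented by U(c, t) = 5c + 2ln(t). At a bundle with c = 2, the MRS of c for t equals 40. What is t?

MU_c = 5, MU_t = 2/t.
MRS = 5 ÷ (2/t).
MRS depends only on t: 2.5·t = 40 ⇒ t = 40/2.5 = 16.

t = 16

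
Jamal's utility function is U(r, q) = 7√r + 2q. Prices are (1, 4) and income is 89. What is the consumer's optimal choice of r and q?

MU_r = 7/(2√r), MU_q = 2.
MRS = 7/(2√r) ÷ 2.
Tangency: set MRS = p_r/p_q = 1/4 = 0.25.
MRS depends only on r: 1.75/√r = 0.25 ⇒ √r = 1.75/0.25 = 7 ⇒ r* = 49.
From the budget, 4·q = 89 − 1·49 = 40, so q* = 10.

r* = 49, q* = 10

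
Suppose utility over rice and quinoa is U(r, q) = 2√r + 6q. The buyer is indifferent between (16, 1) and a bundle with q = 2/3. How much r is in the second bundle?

r = 25

U(16, 1) = 14.
Set U(r, 2/3) = 14 and solve.
With q = 2/3: 2√r = 14 − 6·2/3 = 10, so √r = 5 and r = 25.
Check: U(25, 2/3) = 14.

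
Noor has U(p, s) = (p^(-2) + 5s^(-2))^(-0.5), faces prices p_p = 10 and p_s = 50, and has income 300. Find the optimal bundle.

p* = 5, s* = 5

For CES with ρ = -2, MRS = (1/5)·(s/p)^3.
Tangency: set MRS = p_p/p_s = 10/50 = 0.2.
So (s/p)^3 = 1; taking the cube root, s/p = 1, i.e. s = p.
Substitute into the budget 10·p + 50·s = 300: 60·p = 300, so p* = 5 and s* = 5.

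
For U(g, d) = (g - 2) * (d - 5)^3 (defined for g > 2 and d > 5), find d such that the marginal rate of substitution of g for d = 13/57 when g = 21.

MU_g = (d−5)^3, MU_d = 3·(g−2)·(d−5)^2.
MRS = (1/3)·(d−5)/(g−2).
Substitute g = 21: MRS = (d − 5)/57. Setting this equal to 13/57 gives d − 5 = (13/57)·57 = 13, so d = 18.

d = 18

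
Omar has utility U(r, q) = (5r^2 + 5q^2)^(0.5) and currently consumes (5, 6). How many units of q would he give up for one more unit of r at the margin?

For CES with ρ = 2, MRS = (q/r)^(-1).
At (5, 6): MRS = 5/6.
That is, one extra unit of r is worth 5/6 units of q at the margin.

MRS = 5/6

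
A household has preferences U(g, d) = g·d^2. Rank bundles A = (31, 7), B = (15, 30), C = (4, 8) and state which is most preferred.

Evaluate utility at each bundle:
U(A) = 1519.
U(B) = 13500.
U(C) = 256.
Highest utility is B, so B ≻ A ≻ C.

Bundle B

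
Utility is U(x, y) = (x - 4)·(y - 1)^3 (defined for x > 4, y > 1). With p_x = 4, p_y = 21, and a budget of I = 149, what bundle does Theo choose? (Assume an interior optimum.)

MU_x = (y−1)^3, MU_y = 3·(x−4)·(y−1)^2.
MRS = (1/3)·(y−1)/(x−4).
Tangency: set MRS = p_x/p_y = 4/21.
So (1/3)·(y − 1)/(x − 4) = 4/21, i.e. (y − 1) = (4/7)·(x − 4).
Rewrite the budget in excess-of-subsistence terms: 4·(x − 4) + 21·(y − 1) = 149 − 4·4 − 21·1 = 112.
Substituting, 16·(x − 4) = 112, so x − 4 = 7 and x* = 11.
Then y − 1 = (4/7)·7 = 4, so y* = 5.

x* = 11, y* = 5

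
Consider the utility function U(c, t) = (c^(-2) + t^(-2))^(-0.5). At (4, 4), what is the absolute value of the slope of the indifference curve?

MRS = 1

For CES with ρ = -2, MRS = (t/c)^3.
At (4, 4): MRS = 1.
The indifference curve has slope −1 at this bundle.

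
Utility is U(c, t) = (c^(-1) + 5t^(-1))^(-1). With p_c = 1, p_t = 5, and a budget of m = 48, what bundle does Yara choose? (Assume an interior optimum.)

c* = 8, t* = 8

For CES with ρ = -1, MRS = (1/5)·(t/c)^2.
Tangency: set MRS = p_c/p_t = 1/5 = 0.2.
So (t/c)^2 = 1; taking the square root, t/c = 1, i.e. t = c.
Substitute into the budget 1·c + 5·t = 48: 6·c = 48, so c* = 8 and t* = 8.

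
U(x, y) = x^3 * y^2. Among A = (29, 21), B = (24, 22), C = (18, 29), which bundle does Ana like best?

Bundle A

Evaluate utility at each bundle:
U(A) = 10755549.
U(B) = 6690816.
U(C) = 4904712.
Highest utility is A, so A ≻ B ≻ C.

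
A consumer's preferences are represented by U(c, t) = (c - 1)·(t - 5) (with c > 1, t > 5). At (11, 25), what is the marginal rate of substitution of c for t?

MU_c = (t−5), MU_t = (c−1).
MRS = (t−5)/(c−1).
At (11, 25): MRS = 2.
The indifference curve has slope −2 at this bundle.

MRS = 2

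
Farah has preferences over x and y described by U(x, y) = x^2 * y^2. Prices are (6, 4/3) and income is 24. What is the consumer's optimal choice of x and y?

x* = 2, y* = 9

MU_x = 2·x·y^2 and MU_y = 2·x^2·y.
MRS = MU_x/MU_y = y/x.
Tangency: set MRS = p_x/p_y = 6/(4/3) = 4.5.
So y/x = 4.5, i.e. y = 4.5·x.
Substitute into the budget 6·x + (4/3)·y = 24: 12·x = 24, so x* = 2.
Then y* = 4.5·2 = 9.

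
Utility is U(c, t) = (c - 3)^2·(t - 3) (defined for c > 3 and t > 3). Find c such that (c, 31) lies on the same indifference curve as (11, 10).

U(11, 10) = 448.
Set U(c, 31) = 448 and solve.
With t = 31: (31 − 3) = 28, so (c − 3)^2 = 448/28 = 16.
Taking the square root (with c > 3): c − 3 = 4, so c = 7.
Check: U(7, 31) = 448.

c = 7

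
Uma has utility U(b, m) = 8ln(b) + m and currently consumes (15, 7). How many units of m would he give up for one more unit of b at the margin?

MRS = 8/15

MU_b = 8/b, MU_m = 1.
MRS = 8/b ÷ 1.
At (15, 7): MRS = 8/15.
The indifference curve has slope −8/15 at this bundle.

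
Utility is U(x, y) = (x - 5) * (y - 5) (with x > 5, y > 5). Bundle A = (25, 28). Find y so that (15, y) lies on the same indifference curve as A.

y = 51

U(25, 28) = 460.
Set U(15, y) = 460 and solve.
With x = 15: (15 − 5) = 10, so (y − 5) = 460/10 = 46.
So y = 5 + 46 = 51.
Check: U(15, 51) = 460.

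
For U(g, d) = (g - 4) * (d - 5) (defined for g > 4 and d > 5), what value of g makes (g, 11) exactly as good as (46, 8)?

g = 25

U(46, 8) = 126.
Set U(g, 11) = 126 and solve.
With d = 11: (11 − 5) = 6, so (g − 4) = 126/6 = 21.
So g = 4 + 21 = 25.
Check: U(25, 11) = 126.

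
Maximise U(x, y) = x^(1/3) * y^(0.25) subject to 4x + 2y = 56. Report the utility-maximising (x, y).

x* = 8, y* = 12

MU_x = 1/3·x^(-2/3)·y^(0.25) and MU_y = 0.25·x^(1/3)·y^(-0.75).
MRS = MU_x/MU_y = (4/3)·y/x.
Tangency: set MRS = p_x/p_y = 4/2 = 2.
So (4/3)·y/x = 2, i.e. y = 1.5·x.
Substitute into the budget 4·x + 2·y = 56: 7·x = 56, so x* = 8.
Then y* = 1.5·8 = 12.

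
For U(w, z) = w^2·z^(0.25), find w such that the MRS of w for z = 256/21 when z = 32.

MU_w = 2·w·z^(0.25) and MU_z = 0.25·w^2·z^(-0.75).
MRS = MU_w/MU_z = (8)·z/w.
Substitute z = 32: MRS = 256/w. Setting 256/w = 256/21 gives w = 256/(256/21) = 21.

w = 21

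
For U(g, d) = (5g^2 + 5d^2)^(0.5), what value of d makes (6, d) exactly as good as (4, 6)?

d = 4

U depends on (g, d) only through S = 5g^2 + 5d^2, so equal utility means equal S. At (4, 6): S = 260.
With g = 6: 5·6^2 = 180, so 5d^2 = 260 − 180 = 80, i.e. d^2 = 16.
Hence d = √16 = 4.
Check: U(6, 4) = 16.1245.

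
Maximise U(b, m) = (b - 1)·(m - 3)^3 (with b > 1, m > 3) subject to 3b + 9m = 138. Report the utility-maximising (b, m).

b* = 10, m* = 12

MU_b = (m−3)^3, MU_m = 3·(b−1)·(m−3)^2.
MRS = (1/3)·(m−3)/(b−1).
Tangency: set MRS = p_b/p_m = 3/9 = 1/3.
So (1/3)·(m − 3)/(b − 1) = 1/3, i.e. (m − 3) = (b − 1).
Rewrite the budget in excess-of-subsistence terms: 3·(b − 1) + 9·(m − 3) = 138 − 3·1 − 9·3 = 108.
Substituting, 12·(b − 1) = 108, so b − 1 = 9 and b* = 10.
Then m − 3 = 9, so m* = 12.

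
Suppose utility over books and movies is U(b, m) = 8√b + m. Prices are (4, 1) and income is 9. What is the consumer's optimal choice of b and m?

b* = 1, m* = 5

MU_b = 8/(2√b), MU_m = 1.
MRS = 8/(2√b) ÷ 1.
Tangency: set MRS = p_b/p_m = 4/1 = 4.
MRS depends only on b: 4/√b = 4 ⇒ √b = 4/4 = 1 ⇒ b* = 1.
From the budget, 1·m = 9 − 4·1 = 5, so m* = 5.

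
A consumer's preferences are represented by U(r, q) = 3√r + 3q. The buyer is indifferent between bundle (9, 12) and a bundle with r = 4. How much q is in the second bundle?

q = 13

U(9, 12) = 45.
Set U(4, q) = 45 and solve.
With r = 4: √4 = 2, so 3q = 45 − 3·2 = 39 and q = 13.
Check: U(4, 13) = 45.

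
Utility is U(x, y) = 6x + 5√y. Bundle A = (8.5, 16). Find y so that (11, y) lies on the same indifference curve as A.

U(8.5, 16) = 71.
Set U(11, y) = 71 and solve.
With x = 11: 5√y = 71 − 6·11 = 5, so √y = 1 and y = 1.
Check: U(11, 1) = 71.

y = 1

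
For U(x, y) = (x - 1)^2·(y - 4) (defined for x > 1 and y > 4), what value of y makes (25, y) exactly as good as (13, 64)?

y = 19

U(13, 64) = 8640.
Set U(25, y) = 8640 and solve.
With x = 25: (25 − 1)^2 = 576, so (y − 4) = 8640/576 = 15.
So y = 4 + 15 = 19.
Check: U(25, 19) = 8640.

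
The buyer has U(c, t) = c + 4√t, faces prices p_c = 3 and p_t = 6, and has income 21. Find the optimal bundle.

MU_c = 1, MU_t = 4/(2√t).
MRS = 1 ÷ (4/(2√t)).
Tangency: set MRS = p_c/p_t = 3/6 = 0.5.
MRS depends only on t: 0.5·√t = 0.5 ⇒ √t = 0.5/0.5 = 1 ⇒ t* = 1.
From the budget, 3·c = 21 − 6·1 = 15, so c* = 5.

c* = 5, t* = 1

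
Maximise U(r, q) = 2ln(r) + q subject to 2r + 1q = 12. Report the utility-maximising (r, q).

MU_r = 2/r, MU_q = 1.
MRS = 2/r ÷ 1.
Tangency: set MRS = p_r/p_q = 2/1 = 2.
MRS depends only on r: 2/r = 2 ⇒ r* = 2/2 = 1.
From the budget, 1·q = 12 − 2·1 = 10, so q* = 10.

r* = 1, q* = 10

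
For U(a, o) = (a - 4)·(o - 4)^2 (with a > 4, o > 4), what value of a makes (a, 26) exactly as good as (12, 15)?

a = 6

U(12, 15) = 968.
Set U(a, 26) = 968 and solve.
With o = 26: (26 − 4)^2 = 484, so (a − 4) = 968/484 = 2.
So a = 4 + 2 = 6.
Check: U(6, 26) = 968.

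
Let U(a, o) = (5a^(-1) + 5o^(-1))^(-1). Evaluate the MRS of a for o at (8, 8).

For CES with ρ = -1, MRS = (o/a)^2.
At (8, 8): MRS = 1.
That is, one extra unit of a is worth 1 units of o at the margin.

MRS = 1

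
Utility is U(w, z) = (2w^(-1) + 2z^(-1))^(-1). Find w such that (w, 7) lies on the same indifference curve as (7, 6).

w = 6

U depends on (w, z) only through S = 2w^(-1) + 2z^(-1), so equal utility means equal S. At (7, 6): S = 13/21.
With z = 7: 2·7^(-1) = 2/7, so 2w^(-1) = 13/21 − 2/7 = 1/3, i.e. w^(-1) = 1/6.
Hence w = 1/(1/6) = 6.
Check: U(6, 7) = 1.6154.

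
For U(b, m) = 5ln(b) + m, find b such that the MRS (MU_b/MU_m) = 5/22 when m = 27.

b = 22

MU_b = 5/b, MU_m = 1.
MRS = 5/b ÷ 1.
MRS depends only on b: 5/b = 5/22 ⇒ b = 5/(5/22) = 22.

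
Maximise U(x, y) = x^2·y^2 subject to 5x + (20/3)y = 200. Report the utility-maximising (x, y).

x* = 20, y* = 15

MU_x = 2·x·y^2 and MU_y = 2·x^2·y.
MRS = MU_x/MU_y = y/x.
Tangency: set MRS = p_x/p_y = 5/(20/3) = 0.75.
So y/x = 0.75, i.e. y = 0.75·x.
Substitute into the budget 5·x + (20/3)·y = 200: 10·x = 200, so x* = 20.
Then y* = 0.75·20 = 15.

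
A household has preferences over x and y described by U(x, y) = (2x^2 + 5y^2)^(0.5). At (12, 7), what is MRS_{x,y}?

MRS = 24/35

For CES with ρ = 2, MRS = (2/5)·(y/x)^(-1).
At (12, 7): MRS = 24/35.
That is, one extra unit of x is worth 24/35 units of y at the margin.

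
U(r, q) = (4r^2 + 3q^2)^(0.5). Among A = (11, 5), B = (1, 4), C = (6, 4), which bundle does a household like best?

Evaluate utility at each bundle:
U(A) = 23.643.
U(B) = 7.211.
U(C) = 13.856.
Highest utility is A, so A ≻ C ≻ B.

Bundle A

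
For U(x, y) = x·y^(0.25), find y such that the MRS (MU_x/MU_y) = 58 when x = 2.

MU_x = y^(0.25) and MU_y = 0.25·x·y^(-0.75).
MRS = MU_x/MU_y = (4)·y/x.
Substitute x = 2: MRS = y/0.5. Setting y/0.5 = 58 gives y = 58·0.5 = 29.

y = 29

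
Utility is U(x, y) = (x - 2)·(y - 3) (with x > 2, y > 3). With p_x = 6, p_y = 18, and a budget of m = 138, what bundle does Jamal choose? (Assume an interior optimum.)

MU_x = (y−3), MU_y = (x−2).
MRS = (y−3)/(x−2).
Tangency: set MRS = p_x/p_y = 6/18 = 1/3.
So (y − 3)/(x − 2) = 1/3, i.e. (y − 3) = (1/3)·(x − 2).
Rewrite the budget in excess-of-subsistence terms: 6·(x − 2) + 18·(y − 3) = 138 − 6·2 − 18·3 = 72.
Substituting, 12·(x − 2) = 72, so x − 2 = 6 and x* = 8.
Then y − 3 = (1/3)·6 = 2, so y* = 5.

x* = 8, y* = 5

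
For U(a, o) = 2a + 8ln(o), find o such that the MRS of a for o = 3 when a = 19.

MU_a = 2, MU_o = 8/o.
MRS = 2 ÷ (8/o).
MRS depends only on o: 0.25·o = 3 ⇒ o = 3/0.25 = 12.

o = 12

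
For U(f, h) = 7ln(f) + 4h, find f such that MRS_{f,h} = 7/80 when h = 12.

f = 20

MU_f = 7/f, MU_h = 4.
MRS = 7/f ÷ 4.
MRS depends only on f: 1.75/f = 7/80 ⇒ f = 1.75/(7/80) = 20.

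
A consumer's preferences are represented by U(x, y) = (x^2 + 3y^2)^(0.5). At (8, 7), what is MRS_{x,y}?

MRS = 8/21

For CES with ρ = 2, MRS = (1/3)·(y/x)^(-1).
At (8, 7): MRS = 8/21.
That is, one extra unit of x is worth 8/21 units of y at the margin.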